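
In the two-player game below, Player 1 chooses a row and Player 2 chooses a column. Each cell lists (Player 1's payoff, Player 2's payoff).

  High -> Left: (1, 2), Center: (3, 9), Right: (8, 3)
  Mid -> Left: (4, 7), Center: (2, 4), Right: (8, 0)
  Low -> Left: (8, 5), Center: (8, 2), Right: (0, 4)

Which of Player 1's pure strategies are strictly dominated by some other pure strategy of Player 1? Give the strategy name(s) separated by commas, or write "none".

Nothing dominates High: Mid at Center (3>2); Low at Right (8>0).
Mid is not dominated — it holds its own against High at Left (4>1); Low at Right (8>0).
Low: no other strategy beats it everywhere (High at Left (8>1); Mid at Left (8>4)).

none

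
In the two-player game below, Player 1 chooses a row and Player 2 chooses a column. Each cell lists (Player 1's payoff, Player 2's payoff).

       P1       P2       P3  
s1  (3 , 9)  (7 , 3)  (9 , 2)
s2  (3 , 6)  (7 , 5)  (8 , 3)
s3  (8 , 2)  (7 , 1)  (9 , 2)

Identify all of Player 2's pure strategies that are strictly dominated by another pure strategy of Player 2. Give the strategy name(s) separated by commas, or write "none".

P1 is not dominated — it holds its own against P2 at s1 (9>3); P3 at s1 (9>2).
P2 is strictly dominated by P1 (s1: 9>3, s2: 6>5, s3: 2>1).
P3 is not dominated — it holds its own against P1 at s3 (2=2); P2 at s3 (2>1).

P2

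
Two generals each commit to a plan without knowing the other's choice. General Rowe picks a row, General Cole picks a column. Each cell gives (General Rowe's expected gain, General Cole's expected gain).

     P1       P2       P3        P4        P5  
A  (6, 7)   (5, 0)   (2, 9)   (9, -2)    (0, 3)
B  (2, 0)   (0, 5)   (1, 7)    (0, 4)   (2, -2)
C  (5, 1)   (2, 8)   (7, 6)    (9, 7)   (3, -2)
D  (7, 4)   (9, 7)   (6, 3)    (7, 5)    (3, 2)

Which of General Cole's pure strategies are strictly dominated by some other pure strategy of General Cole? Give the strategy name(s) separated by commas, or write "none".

P4, P5

P1: no other strategy beats it everywhere (P2 at A (7>0); P3 at D (4>3); P4 at A (7>-2); P5 at A (7>3)).
P2: no other strategy beats it everywhere (P1 at B (5>0); P3 at C (8>6); P4 at A (0>-2); P5 at B (5>-2)).
P3: no other strategy beats it everywhere (P1 at A (9>7); P2 at A (9>0); P4 at A (9>-2); P5 at A (9>3)).
P4 is strictly dominated by P2 (A: 0>-2, B: 5>4, C: 8>7, D: 7>5).
P5: dominated, since P1 does at least as well everywhere (A: 7>3, B: 0>-2, C: 1>-2, D: 4>2).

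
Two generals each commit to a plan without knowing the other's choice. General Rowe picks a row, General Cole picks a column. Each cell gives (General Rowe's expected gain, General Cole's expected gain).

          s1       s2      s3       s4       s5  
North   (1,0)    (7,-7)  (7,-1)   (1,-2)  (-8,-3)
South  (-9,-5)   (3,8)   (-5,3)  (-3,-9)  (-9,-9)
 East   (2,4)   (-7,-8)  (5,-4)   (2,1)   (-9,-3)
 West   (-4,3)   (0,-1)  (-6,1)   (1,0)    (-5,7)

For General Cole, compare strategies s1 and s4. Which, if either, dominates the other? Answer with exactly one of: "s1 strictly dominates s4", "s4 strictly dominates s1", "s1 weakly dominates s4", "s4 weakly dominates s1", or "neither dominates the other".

s1 strictly dominates s4

s1's payoffs vs s4's, by General Rowe's action — North: 0>-2, South: -5>-9, East: 4>1, West: 3>0.
s1 gives a strictly higher payoff against each choice by General Rowe, so s1 strictly dominates s4.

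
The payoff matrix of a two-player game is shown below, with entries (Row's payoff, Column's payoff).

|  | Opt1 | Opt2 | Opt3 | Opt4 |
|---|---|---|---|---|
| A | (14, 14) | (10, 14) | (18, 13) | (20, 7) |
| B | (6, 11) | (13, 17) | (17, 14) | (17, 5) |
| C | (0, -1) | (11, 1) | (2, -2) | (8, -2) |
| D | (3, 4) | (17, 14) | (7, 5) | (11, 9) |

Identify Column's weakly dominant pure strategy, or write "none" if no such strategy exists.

Opt2 vs Opt1: A: 14=14, B: 17>11, C: 1>-1, D: 14>4.
Opt2 vs Opt3: A: 14>13, B: 17>14, C: 1>-2, D: 14>5.
Opt2 vs Opt4: A: 14>7, B: 17>5, C: 1>-2, D: 14>9.
Opt2 is at least as good as every other strategy against every opponent action, so it is weakly dominant.

Opt2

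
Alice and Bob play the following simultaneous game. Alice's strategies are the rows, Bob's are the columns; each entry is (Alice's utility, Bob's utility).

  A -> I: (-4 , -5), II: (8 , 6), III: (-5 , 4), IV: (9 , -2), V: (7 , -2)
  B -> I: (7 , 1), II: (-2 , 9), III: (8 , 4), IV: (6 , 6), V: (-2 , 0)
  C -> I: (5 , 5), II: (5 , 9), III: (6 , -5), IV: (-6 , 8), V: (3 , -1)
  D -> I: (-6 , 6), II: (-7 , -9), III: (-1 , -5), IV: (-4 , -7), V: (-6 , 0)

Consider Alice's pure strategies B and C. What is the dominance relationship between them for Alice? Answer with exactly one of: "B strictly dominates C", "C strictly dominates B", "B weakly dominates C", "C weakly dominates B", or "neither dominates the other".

neither dominates the other

B's payoffs vs C's, by Bob's action — I: 7>5, II: -2<5, III: 8>6, IV: 6>-6, V: -2<3.
B does better at I, III, IV but worse at II, V; neither strategy dominates the other.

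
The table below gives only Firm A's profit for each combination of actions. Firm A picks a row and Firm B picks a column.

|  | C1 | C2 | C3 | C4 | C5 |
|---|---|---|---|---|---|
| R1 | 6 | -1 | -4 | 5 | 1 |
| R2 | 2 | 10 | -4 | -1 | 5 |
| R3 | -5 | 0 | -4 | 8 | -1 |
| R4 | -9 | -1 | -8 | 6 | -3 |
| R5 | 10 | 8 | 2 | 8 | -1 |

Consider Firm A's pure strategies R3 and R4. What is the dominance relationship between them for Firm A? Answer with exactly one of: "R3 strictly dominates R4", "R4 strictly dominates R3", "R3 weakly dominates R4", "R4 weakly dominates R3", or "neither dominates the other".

R3 strictly dominates R4

Compare R3 to R4 across each opponent action: C1: -5>-9, C2: 0>-1, C3: -4>-8, C4: 8>6, C5: -1>-3.
Every comparison favours R3, so R3 strictly dominates R4.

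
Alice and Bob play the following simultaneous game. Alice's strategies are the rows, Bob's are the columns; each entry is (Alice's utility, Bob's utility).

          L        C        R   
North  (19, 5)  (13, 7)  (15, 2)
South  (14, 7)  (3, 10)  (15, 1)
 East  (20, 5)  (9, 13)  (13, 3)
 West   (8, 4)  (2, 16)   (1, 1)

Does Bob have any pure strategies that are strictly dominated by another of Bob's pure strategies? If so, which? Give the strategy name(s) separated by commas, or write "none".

L, R

L: dominated, since C does at least as well everywhere (North: 7>5, South: 10>7, East: 13>5, West: 16>4).
C: no other strategy beats it everywhere (L at North (7>5); R at North (7>2)).
L strictly dominates R — North: 5>2, South: 7>1, East: 5>3, West: 4>1.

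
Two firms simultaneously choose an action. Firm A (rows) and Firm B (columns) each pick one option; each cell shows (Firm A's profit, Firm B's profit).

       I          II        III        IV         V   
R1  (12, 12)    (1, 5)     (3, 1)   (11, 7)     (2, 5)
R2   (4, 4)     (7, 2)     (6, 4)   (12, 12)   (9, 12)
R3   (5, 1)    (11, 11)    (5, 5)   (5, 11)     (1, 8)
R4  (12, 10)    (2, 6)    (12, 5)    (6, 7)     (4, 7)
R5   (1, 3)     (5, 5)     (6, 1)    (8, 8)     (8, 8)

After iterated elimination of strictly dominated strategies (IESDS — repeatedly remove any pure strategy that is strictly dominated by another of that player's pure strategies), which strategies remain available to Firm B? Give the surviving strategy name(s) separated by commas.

I, II, IV, V

Firm B's strategy III is strictly dominated by IV (R1: 7>1, R2: 12>4, R3: 11>5, R4: 7>5, R5: 8>1) and is removed.
Row R5 is eliminated: R2 beats it against every remaining column (I: 4>1, II: 7>5, IV: 12>8, V: 9>8).
Among the remaining strategies, none is strictly dominated by another pure strategy of the same player, so the elimination stops.
Surviving strategies — Firm A: {R1, R2, R3, R4}; Firm B: {I, II, IV, V}.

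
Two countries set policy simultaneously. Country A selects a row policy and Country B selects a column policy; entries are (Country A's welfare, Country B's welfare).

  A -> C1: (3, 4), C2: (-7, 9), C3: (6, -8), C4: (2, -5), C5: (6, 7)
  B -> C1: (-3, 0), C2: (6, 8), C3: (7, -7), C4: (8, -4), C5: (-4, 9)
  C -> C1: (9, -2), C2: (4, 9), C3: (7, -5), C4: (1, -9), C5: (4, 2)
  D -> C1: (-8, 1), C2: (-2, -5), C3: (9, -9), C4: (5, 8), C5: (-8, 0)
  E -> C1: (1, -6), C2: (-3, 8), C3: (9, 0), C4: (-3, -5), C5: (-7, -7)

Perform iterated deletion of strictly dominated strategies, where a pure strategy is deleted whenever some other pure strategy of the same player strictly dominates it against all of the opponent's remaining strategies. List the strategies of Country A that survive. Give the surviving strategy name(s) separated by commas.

Column C3 is eliminated: C2 beats it against every remaining row (A: 9>-8, B: 8>-7, C: 9>-5, D: -5>-9, E: 8>0).
For Country A, B strictly dominates D on the remaining columns (C1: -3>-8, C2: 6>-2, C4: 8>5, C5: -4>-8); eliminate D.
Country A's strategy E is strictly dominated by C (C1: 9>1, C2: 4>-3, C4: 1>-3, C5: 4>-7) and is removed.
For Country B, C2 strictly dominates C1 on the remaining rows (A: 9>4, B: 8>0, C: 9>-2); eliminate C1.
Column C4 is eliminated: C2 beats it against every remaining row (A: 9>-5, B: 8>-4, C: 9>-9).
Among the remaining strategies, none is strictly dominated by another pure strategy of the same player, so the elimination stops.
Surviving strategies — Country A: {A, B, C}; Country B: {C2, C5}.

A, B, C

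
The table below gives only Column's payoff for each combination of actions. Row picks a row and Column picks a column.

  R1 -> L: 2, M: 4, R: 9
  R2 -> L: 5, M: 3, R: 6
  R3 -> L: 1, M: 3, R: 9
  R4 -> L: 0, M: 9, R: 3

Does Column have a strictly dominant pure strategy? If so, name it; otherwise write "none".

L fails to dominate M at R1 (2<4).
M fails to dominate L at R2 (3<5).
R fails to dominate M at R4 (3<9).
No single strategy dominates all the others.

none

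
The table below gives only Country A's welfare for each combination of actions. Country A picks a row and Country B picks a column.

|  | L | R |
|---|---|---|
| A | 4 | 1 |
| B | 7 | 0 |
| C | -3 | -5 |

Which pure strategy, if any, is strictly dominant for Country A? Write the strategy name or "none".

A fails to dominate B at L (4<7).
B fails to dominate A at R (0<1).
C fails to dominate A at L (-3<4).
No single strategy dominates all the others.

none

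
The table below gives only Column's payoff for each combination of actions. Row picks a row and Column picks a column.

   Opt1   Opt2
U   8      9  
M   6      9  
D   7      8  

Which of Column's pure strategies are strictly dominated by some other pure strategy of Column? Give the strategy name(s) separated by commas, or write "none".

Opt1

Opt2 strictly dominates Opt1 — U: 9>8, M: 9>6, D: 8>7.
Opt2: no other strategy beats it everywhere (Opt1 at U (9>8)).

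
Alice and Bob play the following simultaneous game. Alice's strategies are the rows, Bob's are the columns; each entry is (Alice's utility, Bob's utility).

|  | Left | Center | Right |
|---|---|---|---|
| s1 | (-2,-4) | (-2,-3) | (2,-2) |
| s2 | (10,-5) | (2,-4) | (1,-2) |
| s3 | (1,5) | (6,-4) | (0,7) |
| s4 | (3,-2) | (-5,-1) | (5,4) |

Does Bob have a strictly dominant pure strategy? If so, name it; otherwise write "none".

Right vs Left: s1: -2>-4, s2: -2>-5, s3: 7>5, s4: 4>-2.
Right vs Center: s1: -2>-3, s2: -2>-4, s3: 7>-4, s4: 4>-1.
Right strictly beats every other strategy against every opponent action, so it is strictly dominant.

Right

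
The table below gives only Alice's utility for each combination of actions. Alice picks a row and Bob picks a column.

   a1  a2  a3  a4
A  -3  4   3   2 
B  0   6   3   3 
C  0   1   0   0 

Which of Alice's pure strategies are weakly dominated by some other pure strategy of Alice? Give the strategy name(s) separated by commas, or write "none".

B weakly dominates A — a1: 0>-3, a2: 6>4, a3: 3=3, a4: 3>2.
B is not dominated — it holds its own against A at a1 (0>-3); C at a2 (6>1).
C: dominated, since B does at least as well everywhere (a1: 0=0, a2: 6>1, a3: 3>0, a4: 3>0).

A, C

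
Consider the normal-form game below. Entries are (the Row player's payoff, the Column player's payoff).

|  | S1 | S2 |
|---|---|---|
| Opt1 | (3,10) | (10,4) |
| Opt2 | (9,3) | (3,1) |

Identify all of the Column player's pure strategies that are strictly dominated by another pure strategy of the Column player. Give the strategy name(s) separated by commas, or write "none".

Nothing dominates S1: S2 at Opt1 (10>4).
S2: dominated, since S1 does at least as well everywhere (Opt1: 10>4, Opt2: 3>1).

S2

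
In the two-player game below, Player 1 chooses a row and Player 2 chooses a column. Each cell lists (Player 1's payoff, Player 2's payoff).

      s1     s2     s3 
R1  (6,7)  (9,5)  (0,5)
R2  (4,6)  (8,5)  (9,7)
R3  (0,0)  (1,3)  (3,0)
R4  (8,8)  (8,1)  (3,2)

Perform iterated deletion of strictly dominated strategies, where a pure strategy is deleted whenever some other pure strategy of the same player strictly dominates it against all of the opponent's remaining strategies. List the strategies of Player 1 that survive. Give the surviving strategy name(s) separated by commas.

R2, R4

Player 1's strategy R3 is strictly dominated by R2 (s1: 4>0, s2: 8>1, s3: 9>3) and is removed.
For Player 2, s1 strictly dominates s2 on the remaining rows (R1: 7>5, R2: 6>5, R4: 8>1); eliminate s2.
Player 1's strategy R1 is strictly dominated by R4 (s1: 8>6, s3: 3>0) and is removed.
Among the remaining strategies, none is strictly dominated by another pure strategy of the same player, so the elimination stops.
Surviving strategies — Player 1: {R2, R4}; Player 2: {s1, s3}.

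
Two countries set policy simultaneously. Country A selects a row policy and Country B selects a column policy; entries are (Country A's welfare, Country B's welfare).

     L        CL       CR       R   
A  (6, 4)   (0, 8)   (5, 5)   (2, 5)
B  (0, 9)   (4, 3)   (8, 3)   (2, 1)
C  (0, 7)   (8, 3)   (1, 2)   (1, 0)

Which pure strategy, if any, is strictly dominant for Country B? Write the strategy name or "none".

L fails to dominate CL at A (4<8).
CL fails to dominate L at B (3<9).
CR fails to dominate L at B (3<9).
R fails to dominate L at B (1<9).
No single strategy dominates all the others.

none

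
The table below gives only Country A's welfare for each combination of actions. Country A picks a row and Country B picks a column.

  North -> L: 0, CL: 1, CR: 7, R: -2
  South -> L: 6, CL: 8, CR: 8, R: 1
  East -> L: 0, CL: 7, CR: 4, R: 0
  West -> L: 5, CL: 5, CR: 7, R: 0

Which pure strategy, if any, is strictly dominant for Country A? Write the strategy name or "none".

South vs North: L: 6>0, CL: 8>1, CR: 8>7, R: 1>-2.
South vs East: L: 6>0, CL: 8>7, CR: 8>4, R: 1>0.
South vs West: L: 6>5, CL: 8>5, CR: 8>7, R: 1>0.
South strictly beats every other strategy against every opponent action, so it is strictly dominant.

South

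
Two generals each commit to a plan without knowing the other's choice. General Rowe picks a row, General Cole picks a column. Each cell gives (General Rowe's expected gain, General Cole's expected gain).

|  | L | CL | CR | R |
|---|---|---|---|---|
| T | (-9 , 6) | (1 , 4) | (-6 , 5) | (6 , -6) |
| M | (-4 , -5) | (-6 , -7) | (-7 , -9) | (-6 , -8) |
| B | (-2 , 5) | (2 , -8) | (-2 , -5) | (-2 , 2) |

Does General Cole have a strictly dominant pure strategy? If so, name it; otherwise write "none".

L vs CL: T: 6>4, M: -5>-7, B: 5>-8.
L vs CR: T: 6>5, M: -5>-9, B: 5>-5.
L vs R: T: 6>-6, M: -5>-8, B: 5>2.
L strictly beats every other strategy against every opponent action, so it is strictly dominant.

L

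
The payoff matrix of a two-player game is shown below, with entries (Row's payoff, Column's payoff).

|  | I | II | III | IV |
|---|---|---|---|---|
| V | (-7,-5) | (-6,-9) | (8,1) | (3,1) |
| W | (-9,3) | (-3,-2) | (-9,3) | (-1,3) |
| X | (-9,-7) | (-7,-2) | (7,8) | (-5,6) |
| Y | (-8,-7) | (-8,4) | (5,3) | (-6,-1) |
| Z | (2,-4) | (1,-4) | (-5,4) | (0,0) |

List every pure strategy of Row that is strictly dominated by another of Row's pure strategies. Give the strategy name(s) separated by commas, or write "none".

V: no other strategy beats it everywhere (W at I (-7>-9); X at I (-7>-9); Y at I (-7>-8); Z at III (8>-5)).
Z strictly dominates W — I: 2>-9, II: 1>-3, III: -5>-9, IV: 0>-1.
X: dominated, since V does at least as well everywhere (I: -7>-9, II: -6>-7, III: 8>7, IV: 3>-5).
Y: dominated, since V does at least as well everywhere (I: -7>-8, II: -6>-8, III: 8>5, IV: 3>-6).
Z is not dominated — it holds its own against V at I (2>-7); W at I (2>-9); X at I (2>-9); Y at I (2>-8).

W, X, Y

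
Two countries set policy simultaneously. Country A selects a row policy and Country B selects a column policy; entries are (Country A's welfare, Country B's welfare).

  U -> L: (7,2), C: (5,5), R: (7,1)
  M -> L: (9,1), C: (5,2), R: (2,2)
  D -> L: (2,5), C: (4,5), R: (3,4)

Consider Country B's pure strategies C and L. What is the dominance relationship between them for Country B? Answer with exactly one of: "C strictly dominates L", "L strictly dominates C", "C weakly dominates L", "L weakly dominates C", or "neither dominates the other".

Compare C to L across each opponent action: U: 5>2, M: 2>1, D: 5=5.
C is at least as good everywhere and strictly better somewhere (tied only at D), so C weakly but not strictly dominates L.

C weakly dominates L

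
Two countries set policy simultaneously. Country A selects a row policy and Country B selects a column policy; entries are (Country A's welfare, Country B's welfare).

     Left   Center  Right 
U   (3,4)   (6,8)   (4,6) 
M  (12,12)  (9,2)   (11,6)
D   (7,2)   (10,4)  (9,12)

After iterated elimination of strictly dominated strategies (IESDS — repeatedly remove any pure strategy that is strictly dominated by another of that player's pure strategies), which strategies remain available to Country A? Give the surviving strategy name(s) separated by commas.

For Country A, M strictly dominates U on the remaining columns (Left: 12>3, Center: 9>6, Right: 11>4); eliminate U.
Column Center is eliminated: Right beats it against every remaining row (M: 6>2, D: 12>4).
For Country A, M strictly dominates D on the remaining columns (Left: 12>7, Right: 11>9); eliminate D.
Country B's strategy Right is strictly dominated by Left (M: 12>6) and is removed.
Among the remaining strategies, none is strictly dominated by another pure strategy of the same player, so the elimination stops.
Surviving strategies — Country A: {M}; Country B: {Left}.

M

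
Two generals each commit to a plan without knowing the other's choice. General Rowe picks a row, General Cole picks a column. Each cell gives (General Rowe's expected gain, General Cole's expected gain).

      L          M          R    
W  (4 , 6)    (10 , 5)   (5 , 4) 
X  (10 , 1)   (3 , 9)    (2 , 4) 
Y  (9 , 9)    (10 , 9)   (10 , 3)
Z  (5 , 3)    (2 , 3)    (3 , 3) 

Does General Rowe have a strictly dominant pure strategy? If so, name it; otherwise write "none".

W fails to dominate X at L (4<10).
X fails to dominate W at M (3<10).
Y fails to dominate W at M (10=10).
Z fails to dominate W at M (2<10).
No single strategy dominates all the others.

none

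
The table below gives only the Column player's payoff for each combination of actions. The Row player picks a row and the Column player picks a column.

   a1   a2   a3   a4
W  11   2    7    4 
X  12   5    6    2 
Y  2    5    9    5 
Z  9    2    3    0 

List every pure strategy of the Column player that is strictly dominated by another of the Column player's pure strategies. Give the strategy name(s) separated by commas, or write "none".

a2, a4

a1 is not dominated — it holds its own against a2 at W (11>2); a3 at W (11>7); a4 at W (11>4).
a3 strictly dominates a2 — W: 7>2, X: 6>5, Y: 9>5, Z: 3>2.
a3: no other strategy beats it everywhere (a1 at Y (9>2); a2 at W (7>2); a4 at W (7>4)).
a3 strictly dominates a4 — W: 7>4, X: 6>2, Y: 9>5, Z: 3>0.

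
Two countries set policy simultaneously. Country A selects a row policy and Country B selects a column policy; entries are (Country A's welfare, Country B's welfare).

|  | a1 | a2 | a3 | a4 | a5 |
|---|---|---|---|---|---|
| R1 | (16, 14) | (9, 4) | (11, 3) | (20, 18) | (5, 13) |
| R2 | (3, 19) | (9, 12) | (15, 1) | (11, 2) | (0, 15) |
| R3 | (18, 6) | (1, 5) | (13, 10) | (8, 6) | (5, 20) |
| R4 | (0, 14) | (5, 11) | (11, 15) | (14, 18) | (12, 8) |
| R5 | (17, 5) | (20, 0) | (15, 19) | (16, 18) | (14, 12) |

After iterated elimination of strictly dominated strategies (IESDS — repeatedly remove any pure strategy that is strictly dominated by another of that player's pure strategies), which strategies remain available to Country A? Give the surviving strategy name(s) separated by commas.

R1, R2, R3, R5

Row R4 is eliminated: R5 beats it against every remaining column (a1: 17>0, a2: 20>5, a3: 15>11, a4: 16>14, a5: 14>12).
Column a2 is eliminated: a1 beats it against every remaining row (R1: 14>4, R2: 19>12, R3: 6>5, R5: 5>0).
Among the remaining strategies, none is strictly dominated by another pure strategy of the same player, so the elimination stops.
Surviving strategies — Country A: {R1, R2, R3, R5}; Country B: {a1, a3, a4, a5}.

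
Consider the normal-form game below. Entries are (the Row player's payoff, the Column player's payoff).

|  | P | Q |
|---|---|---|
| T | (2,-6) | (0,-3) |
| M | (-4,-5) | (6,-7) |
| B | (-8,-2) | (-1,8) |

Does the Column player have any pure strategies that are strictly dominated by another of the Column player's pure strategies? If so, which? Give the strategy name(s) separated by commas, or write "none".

none

Nothing dominates P: Q at M (-5>-7).
Q: no other strategy beats it everywhere (P at T (-3>-6)).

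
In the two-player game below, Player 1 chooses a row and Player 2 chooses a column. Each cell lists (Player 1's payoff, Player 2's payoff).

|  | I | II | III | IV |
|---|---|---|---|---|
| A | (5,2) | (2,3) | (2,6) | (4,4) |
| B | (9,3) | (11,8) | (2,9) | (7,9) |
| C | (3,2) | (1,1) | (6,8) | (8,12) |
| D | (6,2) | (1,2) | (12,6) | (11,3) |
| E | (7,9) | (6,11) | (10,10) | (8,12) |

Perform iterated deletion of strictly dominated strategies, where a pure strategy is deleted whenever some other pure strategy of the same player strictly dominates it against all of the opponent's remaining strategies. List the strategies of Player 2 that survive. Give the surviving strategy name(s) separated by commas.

Row A is eliminated: E beats it against every remaining column (I: 7>5, II: 6>2, III: 10>2, IV: 8>4).
For Player 2, III strictly dominates I on the remaining rows (B: 9>3, C: 8>2, D: 6>2, E: 10>9); eliminate I.
For Player 2, IV strictly dominates II on the remaining rows (B: 9>8, C: 12>1, D: 3>2, E: 12>11); eliminate II.
For Player 1, C strictly dominates B on the remaining columns (III: 6>2, IV: 8>7); eliminate B.
Row C is eliminated: D beats it against every remaining column (III: 12>6, IV: 11>8).
For Player 1, D strictly dominates E on the remaining columns (III: 12>10, IV: 11>8); eliminate E.
Column IV is eliminated: III beats it against every remaining row (D: 6>3).
Among the remaining strategies, none is strictly dominated by another pure strategy of the same player, so the elimination stops.
Surviving strategies — Player 1: {D}; Player 2: {III}.

III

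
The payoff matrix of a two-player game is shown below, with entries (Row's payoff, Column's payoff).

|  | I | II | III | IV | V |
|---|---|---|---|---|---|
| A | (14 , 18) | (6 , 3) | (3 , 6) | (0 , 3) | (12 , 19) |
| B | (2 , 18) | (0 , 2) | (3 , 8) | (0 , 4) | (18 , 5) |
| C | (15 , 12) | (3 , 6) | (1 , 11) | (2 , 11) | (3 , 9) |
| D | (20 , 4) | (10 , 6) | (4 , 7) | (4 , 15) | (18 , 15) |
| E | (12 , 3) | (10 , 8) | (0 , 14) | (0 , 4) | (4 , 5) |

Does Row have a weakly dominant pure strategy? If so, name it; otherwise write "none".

D vs A: I: 20>14, II: 10>6, III: 4>3, IV: 4>0, V: 18>12.
D vs B: I: 20>2, II: 10>0, III: 4>3, IV: 4>0, V: 18=18.
D vs C: I: 20>15, II: 10>3, III: 4>1, IV: 4>2, V: 18>3.
D vs E: I: 20>12, II: 10=10, III: 4>0, IV: 4>0, V: 18>4.
D is at least as good as every other strategy against every opponent action, so it is weakly dominant.

D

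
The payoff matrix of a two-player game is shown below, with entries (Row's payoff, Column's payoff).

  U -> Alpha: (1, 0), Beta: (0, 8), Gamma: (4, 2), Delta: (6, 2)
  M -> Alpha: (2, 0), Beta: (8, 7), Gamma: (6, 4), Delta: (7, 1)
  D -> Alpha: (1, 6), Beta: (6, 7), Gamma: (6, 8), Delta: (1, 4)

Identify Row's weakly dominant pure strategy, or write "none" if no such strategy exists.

M

M vs U: Alpha: 2>1, Beta: 8>0, Gamma: 6>4, Delta: 7>6.
M vs D: Alpha: 2>1, Beta: 8>6, Gamma: 6=6, Delta: 7>1.
M is at least as good as every other strategy against every opponent action, so it is weakly dominant.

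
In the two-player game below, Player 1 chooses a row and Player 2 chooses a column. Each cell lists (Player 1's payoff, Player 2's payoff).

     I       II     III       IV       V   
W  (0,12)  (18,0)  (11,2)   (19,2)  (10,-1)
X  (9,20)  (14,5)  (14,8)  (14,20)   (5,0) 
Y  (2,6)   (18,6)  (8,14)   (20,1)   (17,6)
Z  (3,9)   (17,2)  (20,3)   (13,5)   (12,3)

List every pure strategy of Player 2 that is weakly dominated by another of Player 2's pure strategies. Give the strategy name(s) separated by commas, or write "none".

II, IV, V

Nothing dominates I: II at W (12>0); III at W (12>2); IV at W (12>2); V at W (12>-1).
II is weakly dominated by I (W: 12>0, X: 20>5, Y: 6=6, Z: 9>2).
Nothing dominates III: I at Y (14>6); II at W (2>0); IV at Y (14>1); V at W (2>-1).
IV: dominated, since I does at least as well everywhere (W: 12>2, X: 20=20, Y: 6>1, Z: 9>5).
V: dominated, since I does at least as well everywhere (W: 12>-1, X: 20>0, Y: 6=6, Z: 9>3).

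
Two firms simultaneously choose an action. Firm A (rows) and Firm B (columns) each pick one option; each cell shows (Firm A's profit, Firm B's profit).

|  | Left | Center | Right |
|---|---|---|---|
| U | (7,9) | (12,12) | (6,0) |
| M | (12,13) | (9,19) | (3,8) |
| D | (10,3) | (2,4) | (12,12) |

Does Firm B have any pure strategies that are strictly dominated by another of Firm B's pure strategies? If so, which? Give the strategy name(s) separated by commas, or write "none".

Left

Left: dominated, since Center does at least as well everywhere (U: 12>9, M: 19>13, D: 4>3).
Center: no other strategy beats it everywhere (Left at U (12>9); Right at U (12>0)).
Right: no other strategy beats it everywhere (Left at D (12>3); Center at D (12>4)).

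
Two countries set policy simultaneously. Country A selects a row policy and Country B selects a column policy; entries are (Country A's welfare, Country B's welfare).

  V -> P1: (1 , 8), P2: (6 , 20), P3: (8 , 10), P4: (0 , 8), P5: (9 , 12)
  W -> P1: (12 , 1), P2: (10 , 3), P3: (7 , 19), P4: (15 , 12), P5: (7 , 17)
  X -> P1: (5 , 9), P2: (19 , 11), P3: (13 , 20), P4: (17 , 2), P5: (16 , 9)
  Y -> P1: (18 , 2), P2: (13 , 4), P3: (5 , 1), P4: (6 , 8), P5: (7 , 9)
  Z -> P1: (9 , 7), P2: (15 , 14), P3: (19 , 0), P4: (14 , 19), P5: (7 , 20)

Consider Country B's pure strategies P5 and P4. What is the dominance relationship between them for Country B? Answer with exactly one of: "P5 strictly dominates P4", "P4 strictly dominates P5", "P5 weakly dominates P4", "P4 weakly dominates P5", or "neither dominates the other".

P5 strictly dominates P4

P5's payoffs vs P4's, by Country A's action — V: 12>8, W: 17>12, X: 9>2, Y: 9>8, Z: 20>19.
P5 gives a strictly higher payoff against every action of Country A, so P5 strictly dominates P4.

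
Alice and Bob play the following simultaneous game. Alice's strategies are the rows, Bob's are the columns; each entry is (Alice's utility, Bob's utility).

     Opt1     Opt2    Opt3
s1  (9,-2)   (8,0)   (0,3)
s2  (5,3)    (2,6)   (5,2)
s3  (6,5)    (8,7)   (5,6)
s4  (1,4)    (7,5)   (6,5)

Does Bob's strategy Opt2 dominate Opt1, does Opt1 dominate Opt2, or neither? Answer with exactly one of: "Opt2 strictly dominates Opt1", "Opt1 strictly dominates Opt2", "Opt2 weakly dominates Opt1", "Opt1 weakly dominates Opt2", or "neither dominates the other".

Opt2's payoffs vs Opt1's, by Alice's action — s1: 0>-2, s2: 6>3, s3: 7>5, s4: 5>4.
Every comparison favours Opt2, so Opt2 strictly dominates Opt1.

Opt2 strictly dominates Opt1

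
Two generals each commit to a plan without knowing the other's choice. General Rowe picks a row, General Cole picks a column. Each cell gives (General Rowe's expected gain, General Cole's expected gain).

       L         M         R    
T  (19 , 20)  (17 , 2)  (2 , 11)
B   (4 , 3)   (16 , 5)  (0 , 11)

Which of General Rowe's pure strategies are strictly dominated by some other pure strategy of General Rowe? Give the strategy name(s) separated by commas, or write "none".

T: no other strategy beats it everywhere (B at L (19>4)).
B: dominated, since T does at least as well everywhere (L: 19>4, M: 17>16, R: 2>0).

B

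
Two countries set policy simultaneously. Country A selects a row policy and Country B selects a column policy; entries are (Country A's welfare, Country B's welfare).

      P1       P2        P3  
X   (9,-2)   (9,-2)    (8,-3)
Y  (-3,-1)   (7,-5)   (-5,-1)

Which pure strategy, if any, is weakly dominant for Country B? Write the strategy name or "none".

P1 vs P2: X: -2=-2, Y: -1>-5.
P1 vs P3: X: -2>-3, Y: -1=-1.
P1 is at least as good as every other strategy against every opponent action, so it is weakly dominant.

P1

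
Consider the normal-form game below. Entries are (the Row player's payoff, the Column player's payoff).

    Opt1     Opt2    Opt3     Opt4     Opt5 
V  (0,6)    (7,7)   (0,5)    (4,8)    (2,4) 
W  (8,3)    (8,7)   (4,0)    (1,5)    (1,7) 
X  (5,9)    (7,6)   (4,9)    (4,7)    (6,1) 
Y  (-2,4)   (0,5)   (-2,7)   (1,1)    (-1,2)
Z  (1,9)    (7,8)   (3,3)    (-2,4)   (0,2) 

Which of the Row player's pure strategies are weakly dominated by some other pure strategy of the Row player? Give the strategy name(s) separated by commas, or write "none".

V, Y, Z

V: dominated, since X does at least as well everywhere (Opt1: 5>0, Opt2: 7=7, Opt3: 4>0, Opt4: 4=4, Opt5: 6>2).
W is not dominated — it holds its own against V at Opt1 (8>0); X at Opt1 (8>5); Y at Opt1 (8>-2); Z at Opt1 (8>1).
X is not dominated — it holds its own against V at Opt1 (5>0); W at Opt4 (4>1); Y at Opt1 (5>-2); Z at Opt1 (5>1).
Y: dominated, since V does at least as well everywhere (Opt1: 0>-2, Opt2: 7>0, Opt3: 0>-2, Opt4: 4>1, Opt5: 2>-1).
Z: dominated, since W does at least as well everywhere (Opt1: 8>1, Opt2: 8>7, Opt3: 4>3, Opt4: 1>-2, Opt5: 1>0).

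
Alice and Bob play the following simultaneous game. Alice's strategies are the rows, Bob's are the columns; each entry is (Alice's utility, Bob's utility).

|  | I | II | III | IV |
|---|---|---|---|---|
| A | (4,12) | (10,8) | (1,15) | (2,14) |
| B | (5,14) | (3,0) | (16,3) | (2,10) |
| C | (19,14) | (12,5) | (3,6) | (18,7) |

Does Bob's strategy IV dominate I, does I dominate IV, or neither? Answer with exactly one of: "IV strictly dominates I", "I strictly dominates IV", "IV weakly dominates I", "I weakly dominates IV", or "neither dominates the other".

neither dominates the other

Compare IV to I across every action of Alice: A: 14>12, B: 10<14, C: 7<14.
IV does better at A but worse at B, C; neither strategy dominates the other.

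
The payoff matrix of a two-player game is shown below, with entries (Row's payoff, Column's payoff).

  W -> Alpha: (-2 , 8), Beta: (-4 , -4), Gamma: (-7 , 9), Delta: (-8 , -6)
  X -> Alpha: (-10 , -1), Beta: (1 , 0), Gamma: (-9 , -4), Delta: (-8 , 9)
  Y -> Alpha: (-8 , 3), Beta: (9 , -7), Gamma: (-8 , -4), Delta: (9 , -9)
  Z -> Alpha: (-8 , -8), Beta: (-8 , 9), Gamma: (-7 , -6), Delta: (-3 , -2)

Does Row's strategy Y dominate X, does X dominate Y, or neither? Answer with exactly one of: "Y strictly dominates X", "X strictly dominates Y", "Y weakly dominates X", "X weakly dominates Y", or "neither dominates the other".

Compare Y to X across each opponent action: Alpha: -8>-10, Beta: 9>1, Gamma: -8>-9, Delta: 9>-8.
Every comparison favours Y, so Y strictly dominates X.

Y strictly dominates X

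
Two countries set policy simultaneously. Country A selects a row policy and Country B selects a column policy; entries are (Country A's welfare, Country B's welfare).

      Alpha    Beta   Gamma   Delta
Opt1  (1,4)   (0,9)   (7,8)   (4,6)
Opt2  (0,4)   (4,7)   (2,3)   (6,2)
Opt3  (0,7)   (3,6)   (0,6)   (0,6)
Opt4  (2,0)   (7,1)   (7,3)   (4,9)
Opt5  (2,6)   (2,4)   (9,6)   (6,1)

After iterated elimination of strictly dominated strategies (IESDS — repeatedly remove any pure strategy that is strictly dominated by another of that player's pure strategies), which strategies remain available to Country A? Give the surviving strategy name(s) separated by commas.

Opt2, Opt4, Opt5

Row Opt1 is eliminated: Opt5 beats it against every remaining column (Alpha: 2>1, Beta: 2>0, Gamma: 9>7, Delta: 6>4).
Country A's strategy Opt3 is strictly dominated by Opt4 (Alpha: 2>0, Beta: 7>3, Gamma: 7>0, Delta: 4>0) and is removed.
Among the remaining strategies, none is strictly dominated by another pure strategy of the same player, so the elimination stops.
Surviving strategies — Country A: {Opt2, Opt4, Opt5}; Country B: {Alpha, Beta, Gamma, Delta}.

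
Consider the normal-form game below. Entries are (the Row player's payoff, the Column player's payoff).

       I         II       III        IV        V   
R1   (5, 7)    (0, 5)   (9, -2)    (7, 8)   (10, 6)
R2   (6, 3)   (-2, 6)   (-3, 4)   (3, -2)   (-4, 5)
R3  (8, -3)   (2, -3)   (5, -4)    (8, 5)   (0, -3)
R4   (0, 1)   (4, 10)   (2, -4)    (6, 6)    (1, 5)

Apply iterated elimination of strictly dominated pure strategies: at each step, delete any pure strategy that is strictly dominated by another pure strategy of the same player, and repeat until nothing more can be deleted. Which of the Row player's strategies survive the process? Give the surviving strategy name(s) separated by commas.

R3, R4

Row R2 is eliminated: R3 beats it against every remaining column (I: 8>6, II: 2>-2, III: 5>-3, IV: 8>3, V: 0>-4).
The Column player's strategy I is strictly dominated by IV (R1: 8>7, R3: 5>-3, R4: 6>1) and is removed.
Column III is eliminated: II beats it against every remaining row (R1: 5>-2, R3: -3>-4, R4: 10>-4).
The Column player's strategy V is strictly dominated by IV (R1: 8>6, R3: 5>-3, R4: 6>5) and is removed.
Row R1 is eliminated: R3 beats it against every remaining column (II: 2>0, IV: 8>7).
Among the remaining strategies, none is strictly dominated by another pure strategy of the same player, so the elimination stops.
Surviving strategies — the Row player: {R3, R4}; the Column player: {II, IV}.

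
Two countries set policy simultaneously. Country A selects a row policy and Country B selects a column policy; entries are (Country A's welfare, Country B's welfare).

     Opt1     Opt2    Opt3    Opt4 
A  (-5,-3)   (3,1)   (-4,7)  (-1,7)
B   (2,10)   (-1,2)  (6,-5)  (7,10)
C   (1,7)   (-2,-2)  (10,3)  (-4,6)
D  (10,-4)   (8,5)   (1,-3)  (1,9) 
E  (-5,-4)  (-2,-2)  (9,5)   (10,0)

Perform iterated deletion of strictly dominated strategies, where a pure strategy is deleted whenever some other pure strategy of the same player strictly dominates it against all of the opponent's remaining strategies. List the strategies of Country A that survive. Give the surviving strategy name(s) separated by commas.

B, C, D, E

For Country A, D strictly dominates A on the remaining columns (Opt1: 10>-5, Opt2: 8>3, Opt3: 1>-4, Opt4: 1>-1); eliminate A.
Column Opt2 is eliminated: Opt4 beats it against every remaining row (B: 10>2, C: 6>-2, D: 9>5, E: 0>-2).
Among the remaining strategies, none is strictly dominated by another pure strategy of the same player, so the elimination stops.
Surviving strategies — Country A: {B, C, D, E}; Country B: {Opt1, Opt3, Opt4}.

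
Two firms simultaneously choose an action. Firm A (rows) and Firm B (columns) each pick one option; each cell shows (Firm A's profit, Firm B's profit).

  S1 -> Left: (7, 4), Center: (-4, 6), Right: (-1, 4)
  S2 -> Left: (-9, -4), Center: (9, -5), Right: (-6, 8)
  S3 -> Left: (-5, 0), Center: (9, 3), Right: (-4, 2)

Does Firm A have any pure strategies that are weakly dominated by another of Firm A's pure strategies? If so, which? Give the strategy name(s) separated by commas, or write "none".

S2

S1 is not dominated — it holds its own against S2 at Left (7>-9); S3 at Left (7>-5).
S3 weakly dominates S2 — Left: -5>-9, Center: 9=9, Right: -4>-6.
Nothing dominates S3: S1 at Center (9>-4); S2 at Left (-5>-9).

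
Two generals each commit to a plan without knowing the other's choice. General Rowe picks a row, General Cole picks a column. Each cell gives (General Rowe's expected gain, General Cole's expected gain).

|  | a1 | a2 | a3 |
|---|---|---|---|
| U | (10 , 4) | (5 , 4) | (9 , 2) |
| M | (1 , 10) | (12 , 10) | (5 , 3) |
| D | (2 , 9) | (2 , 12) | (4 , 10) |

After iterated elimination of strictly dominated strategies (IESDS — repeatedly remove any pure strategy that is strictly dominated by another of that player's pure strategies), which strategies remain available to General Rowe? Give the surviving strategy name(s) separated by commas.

U, M

For General Rowe, U strictly dominates D on the remaining columns (a1: 10>2, a2: 5>2, a3: 9>4); eliminate D.
For General Cole, a1 strictly dominates a3 on the remaining rows (U: 4>2, M: 10>3); eliminate a3.
Among the remaining strategies, none is strictly dominated by another pure strategy of the same player, so the elimination stops.
Surviving strategies — General Rowe: {U, M}; General Cole: {a1, a2}.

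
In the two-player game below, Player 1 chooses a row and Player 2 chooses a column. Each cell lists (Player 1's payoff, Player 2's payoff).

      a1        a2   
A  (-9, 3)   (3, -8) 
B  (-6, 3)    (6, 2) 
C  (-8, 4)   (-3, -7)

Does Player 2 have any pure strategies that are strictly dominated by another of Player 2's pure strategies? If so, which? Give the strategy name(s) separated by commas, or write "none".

a1: no other strategy beats it everywhere (a2 at A (3>-8)).
a2 is strictly dominated by a1 (A: 3>-8, B: 3>2, C: 4>-7).

a2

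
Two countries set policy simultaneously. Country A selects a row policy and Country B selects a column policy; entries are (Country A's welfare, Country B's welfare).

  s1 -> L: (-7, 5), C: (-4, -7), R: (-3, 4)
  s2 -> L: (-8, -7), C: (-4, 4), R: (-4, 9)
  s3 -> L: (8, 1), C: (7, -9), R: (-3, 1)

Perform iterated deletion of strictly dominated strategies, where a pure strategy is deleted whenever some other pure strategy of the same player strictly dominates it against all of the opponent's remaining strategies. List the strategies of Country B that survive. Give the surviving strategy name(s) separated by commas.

Row s2 is eliminated: s3 beats it against every remaining column (L: 8>-8, C: 7>-4, R: -3>-4).
Column C is eliminated: L beats it against every remaining row (s1: 5>-7, s3: 1>-9).
Among the remaining strategies, none is strictly dominated by another pure strategy of the same player, so the elimination stops.
Surviving strategies — Country A: {s1, s3}; Country B: {L, R}.

L, R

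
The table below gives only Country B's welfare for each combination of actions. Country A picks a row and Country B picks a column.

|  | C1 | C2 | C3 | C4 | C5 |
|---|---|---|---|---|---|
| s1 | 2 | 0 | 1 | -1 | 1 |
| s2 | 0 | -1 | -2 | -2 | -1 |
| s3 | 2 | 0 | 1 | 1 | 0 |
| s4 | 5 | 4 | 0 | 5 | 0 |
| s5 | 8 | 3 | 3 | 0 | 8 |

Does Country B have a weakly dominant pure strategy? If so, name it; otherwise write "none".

C1

C1 vs C2: s1: 2>0, s2: 0>-1, s3: 2>0, s4: 5>4, s5: 8>3.
C1 vs C3: s1: 2>1, s2: 0>-2, s3: 2>1, s4: 5>0, s5: 8>3.
C1 vs C4: s1: 2>-1, s2: 0>-2, s3: 2>1, s4: 5=5, s5: 8>0.
C1 vs C5: s1: 2>1, s2: 0>-1, s3: 2>0, s4: 5>0, s5: 8=8.
C1 is at least as good as every other strategy against every opponent action, so it is weakly dominant.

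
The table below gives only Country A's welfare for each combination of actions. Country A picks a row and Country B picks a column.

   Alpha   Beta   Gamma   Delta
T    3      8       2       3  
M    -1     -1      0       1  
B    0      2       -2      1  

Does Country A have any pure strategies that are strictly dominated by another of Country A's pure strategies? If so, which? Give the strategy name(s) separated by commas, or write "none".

M, B

T: no other strategy beats it everywhere (M at Alpha (3>-1); B at Alpha (3>0)).
M is strictly dominated by T (Alpha: 3>-1, Beta: 8>-1, Gamma: 2>0, Delta: 3>1).
T strictly dominates B — Alpha: 3>0, Beta: 8>2, Gamma: 2>-2, Delta: 3>1.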